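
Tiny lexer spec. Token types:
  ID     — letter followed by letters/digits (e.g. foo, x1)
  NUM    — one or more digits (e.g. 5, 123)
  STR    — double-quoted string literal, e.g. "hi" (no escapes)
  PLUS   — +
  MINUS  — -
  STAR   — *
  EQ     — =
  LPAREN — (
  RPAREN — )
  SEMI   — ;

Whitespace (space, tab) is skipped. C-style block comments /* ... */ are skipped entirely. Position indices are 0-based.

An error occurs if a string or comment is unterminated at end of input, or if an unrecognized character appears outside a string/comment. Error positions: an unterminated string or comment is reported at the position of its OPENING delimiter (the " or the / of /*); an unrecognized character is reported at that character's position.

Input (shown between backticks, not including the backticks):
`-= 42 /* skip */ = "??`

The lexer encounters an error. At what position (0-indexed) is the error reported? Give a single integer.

pos=0: emit MINUS '-'
pos=1: emit EQ '='
pos=3: emit NUM '42' (now at pos=5)
pos=6: enter COMMENT mode (saw '/*')
exit COMMENT mode (now at pos=16)
pos=17: emit EQ '='
pos=19: enter STRING mode
pos=19: ERROR — unterminated string

Answer: 19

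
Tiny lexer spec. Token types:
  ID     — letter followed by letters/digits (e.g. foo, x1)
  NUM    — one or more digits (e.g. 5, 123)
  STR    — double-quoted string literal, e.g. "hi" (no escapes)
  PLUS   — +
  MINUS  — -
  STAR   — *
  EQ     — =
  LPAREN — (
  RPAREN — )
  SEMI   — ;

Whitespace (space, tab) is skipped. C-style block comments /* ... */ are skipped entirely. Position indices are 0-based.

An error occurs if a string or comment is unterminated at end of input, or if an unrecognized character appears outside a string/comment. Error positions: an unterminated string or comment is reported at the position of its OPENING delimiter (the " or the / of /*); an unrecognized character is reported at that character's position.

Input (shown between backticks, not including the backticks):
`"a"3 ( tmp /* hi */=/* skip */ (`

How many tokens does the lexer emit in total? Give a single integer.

pos=0: enter STRING mode
pos=0: emit STR "a" (now at pos=3)
pos=3: emit NUM '3' (now at pos=4)
pos=5: emit LPAREN '('
pos=7: emit ID 'tmp' (now at pos=10)
pos=11: enter COMMENT mode (saw '/*')
exit COMMENT mode (now at pos=19)
pos=19: emit EQ '='
pos=20: enter COMMENT mode (saw '/*')
exit COMMENT mode (now at pos=30)
pos=31: emit LPAREN '('
DONE. 6 tokens: [STR, NUM, LPAREN, ID, EQ, LPAREN]

Answer: 6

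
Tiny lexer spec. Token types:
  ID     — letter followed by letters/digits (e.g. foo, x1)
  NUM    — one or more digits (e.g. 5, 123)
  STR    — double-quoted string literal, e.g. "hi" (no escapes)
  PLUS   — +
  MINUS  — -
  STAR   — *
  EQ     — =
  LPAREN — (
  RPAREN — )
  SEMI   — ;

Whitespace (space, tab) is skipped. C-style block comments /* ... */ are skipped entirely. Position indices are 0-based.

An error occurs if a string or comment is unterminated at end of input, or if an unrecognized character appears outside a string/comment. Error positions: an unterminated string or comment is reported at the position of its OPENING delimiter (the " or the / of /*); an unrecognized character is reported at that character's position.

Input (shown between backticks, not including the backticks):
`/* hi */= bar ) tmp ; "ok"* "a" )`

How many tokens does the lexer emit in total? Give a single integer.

Answer: 9

Derivation:
pos=0: enter COMMENT mode (saw '/*')
exit COMMENT mode (now at pos=8)
pos=8: emit EQ '='
pos=10: emit ID 'bar' (now at pos=13)
pos=14: emit RPAREN ')'
pos=16: emit ID 'tmp' (now at pos=19)
pos=20: emit SEMI ';'
pos=22: enter STRING mode
pos=22: emit STR "ok" (now at pos=26)
pos=26: emit STAR '*'
pos=28: enter STRING mode
pos=28: emit STR "a" (now at pos=31)
pos=32: emit RPAREN ')'
DONE. 9 tokens: [EQ, ID, RPAREN, ID, SEMI, STR, STAR, STR, RPAREN]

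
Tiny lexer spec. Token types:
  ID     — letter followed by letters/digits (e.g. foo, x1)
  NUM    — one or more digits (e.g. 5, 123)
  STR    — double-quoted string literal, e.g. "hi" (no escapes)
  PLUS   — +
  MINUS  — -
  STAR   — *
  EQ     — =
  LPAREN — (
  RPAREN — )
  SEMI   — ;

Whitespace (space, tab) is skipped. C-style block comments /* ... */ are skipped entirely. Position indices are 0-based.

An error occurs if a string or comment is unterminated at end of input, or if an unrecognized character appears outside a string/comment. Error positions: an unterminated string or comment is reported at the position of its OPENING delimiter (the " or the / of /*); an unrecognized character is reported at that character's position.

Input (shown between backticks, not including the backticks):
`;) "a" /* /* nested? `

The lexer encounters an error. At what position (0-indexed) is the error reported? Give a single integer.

pos=0: emit SEMI ';'
pos=1: emit RPAREN ')'
pos=3: enter STRING mode
pos=3: emit STR "a" (now at pos=6)
pos=7: enter COMMENT mode (saw '/*')
pos=7: ERROR — unterminated comment (reached EOF)

Answer: 7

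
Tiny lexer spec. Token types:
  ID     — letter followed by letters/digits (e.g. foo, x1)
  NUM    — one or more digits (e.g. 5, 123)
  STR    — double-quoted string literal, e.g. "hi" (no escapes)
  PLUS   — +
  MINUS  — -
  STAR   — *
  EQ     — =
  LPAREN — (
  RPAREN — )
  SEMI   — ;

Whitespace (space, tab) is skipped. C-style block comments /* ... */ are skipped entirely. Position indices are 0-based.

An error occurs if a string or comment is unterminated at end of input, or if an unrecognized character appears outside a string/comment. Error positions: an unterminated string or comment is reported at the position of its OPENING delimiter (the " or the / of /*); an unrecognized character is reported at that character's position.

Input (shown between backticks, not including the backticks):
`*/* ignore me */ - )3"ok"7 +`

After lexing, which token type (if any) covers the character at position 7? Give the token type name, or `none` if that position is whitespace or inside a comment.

Answer: none

Derivation:
pos=0: emit STAR '*'
pos=1: enter COMMENT mode (saw '/*')
exit COMMENT mode (now at pos=16)
pos=17: emit MINUS '-'
pos=19: emit RPAREN ')'
pos=20: emit NUM '3' (now at pos=21)
pos=21: enter STRING mode
pos=21: emit STR "ok" (now at pos=25)
pos=25: emit NUM '7' (now at pos=26)
pos=27: emit PLUS '+'
DONE. 7 tokens: [STAR, MINUS, RPAREN, NUM, STR, NUM, PLUS]
Position 7: char is 'o' -> none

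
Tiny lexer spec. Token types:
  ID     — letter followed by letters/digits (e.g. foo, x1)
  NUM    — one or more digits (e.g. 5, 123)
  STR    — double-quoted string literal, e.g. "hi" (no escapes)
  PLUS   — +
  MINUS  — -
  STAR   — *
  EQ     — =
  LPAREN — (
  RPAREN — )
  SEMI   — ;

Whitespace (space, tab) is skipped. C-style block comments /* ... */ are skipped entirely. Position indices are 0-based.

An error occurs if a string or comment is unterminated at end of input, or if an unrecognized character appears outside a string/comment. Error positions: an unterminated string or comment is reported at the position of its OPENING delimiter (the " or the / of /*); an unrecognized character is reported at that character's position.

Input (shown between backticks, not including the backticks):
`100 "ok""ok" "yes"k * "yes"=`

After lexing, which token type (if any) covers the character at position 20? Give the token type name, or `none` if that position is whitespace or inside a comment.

pos=0: emit NUM '100' (now at pos=3)
pos=4: enter STRING mode
pos=4: emit STR "ok" (now at pos=8)
pos=8: enter STRING mode
pos=8: emit STR "ok" (now at pos=12)
pos=13: enter STRING mode
pos=13: emit STR "yes" (now at pos=18)
pos=18: emit ID 'k' (now at pos=19)
pos=20: emit STAR '*'
pos=22: enter STRING mode
pos=22: emit STR "yes" (now at pos=27)
pos=27: emit EQ '='
DONE. 8 tokens: [NUM, STR, STR, STR, ID, STAR, STR, EQ]
Position 20: char is '*' -> STAR

Answer: STAR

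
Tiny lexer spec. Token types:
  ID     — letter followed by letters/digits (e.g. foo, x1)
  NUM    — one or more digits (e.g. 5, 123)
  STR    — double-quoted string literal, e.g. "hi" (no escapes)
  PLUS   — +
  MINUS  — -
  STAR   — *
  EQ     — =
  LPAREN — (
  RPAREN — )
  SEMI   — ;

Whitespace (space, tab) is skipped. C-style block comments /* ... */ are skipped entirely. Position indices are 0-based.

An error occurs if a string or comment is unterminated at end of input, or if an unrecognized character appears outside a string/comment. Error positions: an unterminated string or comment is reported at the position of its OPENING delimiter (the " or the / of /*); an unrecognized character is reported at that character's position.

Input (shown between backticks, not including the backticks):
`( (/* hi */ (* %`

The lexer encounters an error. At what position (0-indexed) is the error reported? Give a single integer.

Answer: 15

Derivation:
pos=0: emit LPAREN '('
pos=2: emit LPAREN '('
pos=3: enter COMMENT mode (saw '/*')
exit COMMENT mode (now at pos=11)
pos=12: emit LPAREN '('
pos=13: emit STAR '*'
pos=15: ERROR — unrecognized char '%'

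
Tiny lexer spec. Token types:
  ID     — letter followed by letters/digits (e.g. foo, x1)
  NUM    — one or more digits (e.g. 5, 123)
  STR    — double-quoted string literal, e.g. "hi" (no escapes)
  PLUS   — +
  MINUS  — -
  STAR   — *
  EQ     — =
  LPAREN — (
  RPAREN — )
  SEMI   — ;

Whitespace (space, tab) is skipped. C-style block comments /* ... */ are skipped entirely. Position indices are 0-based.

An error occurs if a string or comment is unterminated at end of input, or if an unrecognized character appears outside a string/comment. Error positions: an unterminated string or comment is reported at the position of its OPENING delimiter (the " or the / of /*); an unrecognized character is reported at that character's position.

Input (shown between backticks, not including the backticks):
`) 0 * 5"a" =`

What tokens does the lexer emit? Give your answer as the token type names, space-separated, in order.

pos=0: emit RPAREN ')'
pos=2: emit NUM '0' (now at pos=3)
pos=4: emit STAR '*'
pos=6: emit NUM '5' (now at pos=7)
pos=7: enter STRING mode
pos=7: emit STR "a" (now at pos=10)
pos=11: emit EQ '='
DONE. 6 tokens: [RPAREN, NUM, STAR, NUM, STR, EQ]

Answer: RPAREN NUM STAR NUM STR EQ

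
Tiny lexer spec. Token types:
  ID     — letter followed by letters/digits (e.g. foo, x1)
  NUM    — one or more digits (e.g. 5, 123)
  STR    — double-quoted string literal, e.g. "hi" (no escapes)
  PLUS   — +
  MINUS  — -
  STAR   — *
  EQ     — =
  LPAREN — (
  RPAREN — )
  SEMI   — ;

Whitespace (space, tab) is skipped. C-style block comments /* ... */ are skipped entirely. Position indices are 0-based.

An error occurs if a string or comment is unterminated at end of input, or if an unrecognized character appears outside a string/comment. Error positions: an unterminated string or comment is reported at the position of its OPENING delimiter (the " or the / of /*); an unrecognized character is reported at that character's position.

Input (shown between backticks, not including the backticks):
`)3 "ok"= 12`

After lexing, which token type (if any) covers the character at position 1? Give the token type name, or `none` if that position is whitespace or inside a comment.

pos=0: emit RPAREN ')'
pos=1: emit NUM '3' (now at pos=2)
pos=3: enter STRING mode
pos=3: emit STR "ok" (now at pos=7)
pos=7: emit EQ '='
pos=9: emit NUM '12' (now at pos=11)
DONE. 5 tokens: [RPAREN, NUM, STR, EQ, NUM]
Position 1: char is '3' -> NUM

Answer: NUM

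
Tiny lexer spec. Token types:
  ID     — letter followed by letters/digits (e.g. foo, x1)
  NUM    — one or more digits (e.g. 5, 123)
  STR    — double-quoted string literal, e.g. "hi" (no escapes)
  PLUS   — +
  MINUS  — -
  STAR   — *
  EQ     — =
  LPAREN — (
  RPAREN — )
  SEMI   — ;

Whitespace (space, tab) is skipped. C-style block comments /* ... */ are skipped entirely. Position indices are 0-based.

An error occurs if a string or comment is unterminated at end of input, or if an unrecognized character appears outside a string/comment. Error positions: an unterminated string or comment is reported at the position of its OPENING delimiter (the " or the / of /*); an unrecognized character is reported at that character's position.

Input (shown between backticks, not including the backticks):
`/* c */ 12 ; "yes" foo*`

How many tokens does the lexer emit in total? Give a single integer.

Answer: 5

Derivation:
pos=0: enter COMMENT mode (saw '/*')
exit COMMENT mode (now at pos=7)
pos=8: emit NUM '12' (now at pos=10)
pos=11: emit SEMI ';'
pos=13: enter STRING mode
pos=13: emit STR "yes" (now at pos=18)
pos=19: emit ID 'foo' (now at pos=22)
pos=22: emit STAR '*'
DONE. 5 tokens: [NUM, SEMI, STR, ID, STAR]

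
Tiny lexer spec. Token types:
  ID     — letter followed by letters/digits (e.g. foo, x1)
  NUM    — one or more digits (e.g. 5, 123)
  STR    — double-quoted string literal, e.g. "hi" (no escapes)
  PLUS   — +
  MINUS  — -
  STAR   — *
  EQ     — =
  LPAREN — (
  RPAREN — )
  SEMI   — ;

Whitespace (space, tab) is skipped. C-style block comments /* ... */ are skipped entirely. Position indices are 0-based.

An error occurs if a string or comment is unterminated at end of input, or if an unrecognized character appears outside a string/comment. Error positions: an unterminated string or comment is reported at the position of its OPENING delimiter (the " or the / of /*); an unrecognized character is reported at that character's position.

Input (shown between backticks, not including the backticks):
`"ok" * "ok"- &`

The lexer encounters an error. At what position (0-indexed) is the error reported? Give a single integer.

Answer: 13

Derivation:
pos=0: enter STRING mode
pos=0: emit STR "ok" (now at pos=4)
pos=5: emit STAR '*'
pos=7: enter STRING mode
pos=7: emit STR "ok" (now at pos=11)
pos=11: emit MINUS '-'
pos=13: ERROR — unrecognized char '&'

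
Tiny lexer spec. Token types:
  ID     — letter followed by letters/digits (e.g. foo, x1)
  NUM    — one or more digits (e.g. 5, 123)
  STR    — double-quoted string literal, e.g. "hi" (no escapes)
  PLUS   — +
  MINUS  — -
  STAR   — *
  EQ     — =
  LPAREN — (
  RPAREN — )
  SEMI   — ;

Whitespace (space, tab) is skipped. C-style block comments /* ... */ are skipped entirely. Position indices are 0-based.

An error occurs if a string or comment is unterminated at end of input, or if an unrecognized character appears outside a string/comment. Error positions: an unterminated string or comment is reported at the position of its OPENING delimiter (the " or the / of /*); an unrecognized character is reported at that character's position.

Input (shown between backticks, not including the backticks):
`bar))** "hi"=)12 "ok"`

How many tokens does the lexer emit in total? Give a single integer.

Answer: 10

Derivation:
pos=0: emit ID 'bar' (now at pos=3)
pos=3: emit RPAREN ')'
pos=4: emit RPAREN ')'
pos=5: emit STAR '*'
pos=6: emit STAR '*'
pos=8: enter STRING mode
pos=8: emit STR "hi" (now at pos=12)
pos=12: emit EQ '='
pos=13: emit RPAREN ')'
pos=14: emit NUM '12' (now at pos=16)
pos=17: enter STRING mode
pos=17: emit STR "ok" (now at pos=21)
DONE. 10 tokens: [ID, RPAREN, RPAREN, STAR, STAR, STR, EQ, RPAREN, NUM, STR]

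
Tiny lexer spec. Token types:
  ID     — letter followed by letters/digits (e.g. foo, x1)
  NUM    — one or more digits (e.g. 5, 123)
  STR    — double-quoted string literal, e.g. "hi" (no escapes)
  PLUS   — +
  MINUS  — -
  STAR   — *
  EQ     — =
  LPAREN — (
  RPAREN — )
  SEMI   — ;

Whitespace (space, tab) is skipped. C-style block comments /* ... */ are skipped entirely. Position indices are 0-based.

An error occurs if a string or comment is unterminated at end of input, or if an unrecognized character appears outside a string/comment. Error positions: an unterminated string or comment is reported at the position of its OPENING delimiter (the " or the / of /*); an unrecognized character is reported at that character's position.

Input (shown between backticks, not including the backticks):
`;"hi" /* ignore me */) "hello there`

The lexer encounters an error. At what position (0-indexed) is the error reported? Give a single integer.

Answer: 23

Derivation:
pos=0: emit SEMI ';'
pos=1: enter STRING mode
pos=1: emit STR "hi" (now at pos=5)
pos=6: enter COMMENT mode (saw '/*')
exit COMMENT mode (now at pos=21)
pos=21: emit RPAREN ')'
pos=23: enter STRING mode
pos=23: ERROR — unterminated string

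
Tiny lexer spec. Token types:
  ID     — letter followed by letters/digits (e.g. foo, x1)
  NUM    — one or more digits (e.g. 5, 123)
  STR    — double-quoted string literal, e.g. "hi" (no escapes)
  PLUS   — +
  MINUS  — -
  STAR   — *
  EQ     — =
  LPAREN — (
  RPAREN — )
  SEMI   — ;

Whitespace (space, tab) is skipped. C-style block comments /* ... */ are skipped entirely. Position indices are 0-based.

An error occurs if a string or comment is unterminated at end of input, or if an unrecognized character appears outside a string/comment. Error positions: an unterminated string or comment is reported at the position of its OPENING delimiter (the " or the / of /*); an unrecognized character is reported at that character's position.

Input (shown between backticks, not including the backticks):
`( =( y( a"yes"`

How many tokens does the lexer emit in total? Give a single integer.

pos=0: emit LPAREN '('
pos=2: emit EQ '='
pos=3: emit LPAREN '('
pos=5: emit ID 'y' (now at pos=6)
pos=6: emit LPAREN '('
pos=8: emit ID 'a' (now at pos=9)
pos=9: enter STRING mode
pos=9: emit STR "yes" (now at pos=14)
DONE. 7 tokens: [LPAREN, EQ, LPAREN, ID, LPAREN, ID, STR]

Answer: 7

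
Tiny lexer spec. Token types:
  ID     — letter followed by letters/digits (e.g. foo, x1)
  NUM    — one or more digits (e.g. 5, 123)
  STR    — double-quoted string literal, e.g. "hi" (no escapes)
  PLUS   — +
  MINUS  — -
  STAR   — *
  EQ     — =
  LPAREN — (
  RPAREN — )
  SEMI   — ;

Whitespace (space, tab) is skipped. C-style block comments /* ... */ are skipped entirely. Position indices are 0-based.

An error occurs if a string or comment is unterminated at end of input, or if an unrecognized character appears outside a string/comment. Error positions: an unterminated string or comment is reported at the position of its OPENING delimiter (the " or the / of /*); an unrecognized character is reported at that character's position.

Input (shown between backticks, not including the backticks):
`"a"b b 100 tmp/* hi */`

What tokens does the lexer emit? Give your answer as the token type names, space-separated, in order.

pos=0: enter STRING mode
pos=0: emit STR "a" (now at pos=3)
pos=3: emit ID 'b' (now at pos=4)
pos=5: emit ID 'b' (now at pos=6)
pos=7: emit NUM '100' (now at pos=10)
pos=11: emit ID 'tmp' (now at pos=14)
pos=14: enter COMMENT mode (saw '/*')
exit COMMENT mode (now at pos=22)
DONE. 5 tokens: [STR, ID, ID, NUM, ID]

Answer: STR ID ID NUM ID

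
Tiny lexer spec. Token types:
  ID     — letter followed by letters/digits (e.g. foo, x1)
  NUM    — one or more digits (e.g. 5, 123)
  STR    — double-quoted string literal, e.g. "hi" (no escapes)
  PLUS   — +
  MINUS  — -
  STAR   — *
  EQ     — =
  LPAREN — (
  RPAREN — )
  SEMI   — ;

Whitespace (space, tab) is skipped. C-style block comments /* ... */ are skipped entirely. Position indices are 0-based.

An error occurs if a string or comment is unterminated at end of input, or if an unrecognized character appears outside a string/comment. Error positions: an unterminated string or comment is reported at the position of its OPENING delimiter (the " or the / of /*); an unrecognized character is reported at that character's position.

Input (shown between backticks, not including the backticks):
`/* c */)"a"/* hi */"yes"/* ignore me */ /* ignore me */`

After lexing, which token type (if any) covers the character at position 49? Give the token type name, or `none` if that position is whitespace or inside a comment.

pos=0: enter COMMENT mode (saw '/*')
exit COMMENT mode (now at pos=7)
pos=7: emit RPAREN ')'
pos=8: enter STRING mode
pos=8: emit STR "a" (now at pos=11)
pos=11: enter COMMENT mode (saw '/*')
exit COMMENT mode (now at pos=19)
pos=19: enter STRING mode
pos=19: emit STR "yes" (now at pos=24)
pos=24: enter COMMENT mode (saw '/*')
exit COMMENT mode (now at pos=39)
pos=40: enter COMMENT mode (saw '/*')
exit COMMENT mode (now at pos=55)
DONE. 3 tokens: [RPAREN, STR, STR]
Position 49: char is ' ' -> none

Answer: none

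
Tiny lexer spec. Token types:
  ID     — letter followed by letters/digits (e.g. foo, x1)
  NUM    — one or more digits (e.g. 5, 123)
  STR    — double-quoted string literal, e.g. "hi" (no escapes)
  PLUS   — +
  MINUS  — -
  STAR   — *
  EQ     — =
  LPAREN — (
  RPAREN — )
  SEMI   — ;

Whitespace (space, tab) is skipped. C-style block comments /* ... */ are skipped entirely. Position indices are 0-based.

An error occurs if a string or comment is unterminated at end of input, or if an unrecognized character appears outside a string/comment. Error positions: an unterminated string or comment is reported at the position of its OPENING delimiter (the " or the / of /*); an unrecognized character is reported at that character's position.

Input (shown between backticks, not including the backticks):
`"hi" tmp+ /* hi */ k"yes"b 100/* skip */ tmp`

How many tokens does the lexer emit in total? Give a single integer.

Answer: 8

Derivation:
pos=0: enter STRING mode
pos=0: emit STR "hi" (now at pos=4)
pos=5: emit ID 'tmp' (now at pos=8)
pos=8: emit PLUS '+'
pos=10: enter COMMENT mode (saw '/*')
exit COMMENT mode (now at pos=18)
pos=19: emit ID 'k' (now at pos=20)
pos=20: enter STRING mode
pos=20: emit STR "yes" (now at pos=25)
pos=25: emit ID 'b' (now at pos=26)
pos=27: emit NUM '100' (now at pos=30)
pos=30: enter COMMENT mode (saw '/*')
exit COMMENT mode (now at pos=40)
pos=41: emit ID 'tmp' (now at pos=44)
DONE. 8 tokens: [STR, ID, PLUS, ID, STR, ID, NUM, ID]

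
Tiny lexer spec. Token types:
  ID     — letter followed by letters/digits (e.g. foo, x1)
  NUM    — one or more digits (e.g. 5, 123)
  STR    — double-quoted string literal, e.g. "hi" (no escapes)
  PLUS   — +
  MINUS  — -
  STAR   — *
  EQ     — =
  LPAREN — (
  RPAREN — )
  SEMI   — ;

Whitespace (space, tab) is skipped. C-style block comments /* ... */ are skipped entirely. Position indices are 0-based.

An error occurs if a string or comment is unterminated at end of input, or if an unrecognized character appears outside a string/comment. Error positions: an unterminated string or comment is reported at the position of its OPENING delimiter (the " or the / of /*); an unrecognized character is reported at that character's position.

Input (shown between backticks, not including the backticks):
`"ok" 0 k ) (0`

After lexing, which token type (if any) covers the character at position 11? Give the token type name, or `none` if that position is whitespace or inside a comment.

Answer: LPAREN

Derivation:
pos=0: enter STRING mode
pos=0: emit STR "ok" (now at pos=4)
pos=5: emit NUM '0' (now at pos=6)
pos=7: emit ID 'k' (now at pos=8)
pos=9: emit RPAREN ')'
pos=11: emit LPAREN '('
pos=12: emit NUM '0' (now at pos=13)
DONE. 6 tokens: [STR, NUM, ID, RPAREN, LPAREN, NUM]
Position 11: char is '(' -> LPAREN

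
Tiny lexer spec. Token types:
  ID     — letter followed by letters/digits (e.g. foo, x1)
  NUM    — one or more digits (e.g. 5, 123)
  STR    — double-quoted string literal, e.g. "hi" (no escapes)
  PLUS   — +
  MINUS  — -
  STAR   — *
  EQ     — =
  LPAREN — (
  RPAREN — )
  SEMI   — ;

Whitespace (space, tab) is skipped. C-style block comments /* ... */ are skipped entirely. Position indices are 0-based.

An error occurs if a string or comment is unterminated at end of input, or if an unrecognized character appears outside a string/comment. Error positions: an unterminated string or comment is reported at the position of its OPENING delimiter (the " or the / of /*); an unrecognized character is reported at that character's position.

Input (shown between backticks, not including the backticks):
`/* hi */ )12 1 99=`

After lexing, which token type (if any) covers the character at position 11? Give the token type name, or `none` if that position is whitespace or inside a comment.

Answer: NUM

Derivation:
pos=0: enter COMMENT mode (saw '/*')
exit COMMENT mode (now at pos=8)
pos=9: emit RPAREN ')'
pos=10: emit NUM '12' (now at pos=12)
pos=13: emit NUM '1' (now at pos=14)
pos=15: emit NUM '99' (now at pos=17)
pos=17: emit EQ '='
DONE. 5 tokens: [RPAREN, NUM, NUM, NUM, EQ]
Position 11: char is '2' -> NUM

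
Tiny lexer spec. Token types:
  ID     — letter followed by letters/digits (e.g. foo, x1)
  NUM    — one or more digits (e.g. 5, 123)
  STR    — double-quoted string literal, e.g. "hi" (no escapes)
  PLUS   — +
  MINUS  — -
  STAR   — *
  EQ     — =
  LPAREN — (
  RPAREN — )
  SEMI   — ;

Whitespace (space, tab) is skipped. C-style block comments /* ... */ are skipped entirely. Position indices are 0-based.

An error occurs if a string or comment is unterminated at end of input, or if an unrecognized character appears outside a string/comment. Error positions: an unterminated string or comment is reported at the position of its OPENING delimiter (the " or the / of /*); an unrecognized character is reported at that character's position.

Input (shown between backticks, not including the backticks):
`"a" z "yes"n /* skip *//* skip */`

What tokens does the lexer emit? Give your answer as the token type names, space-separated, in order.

pos=0: enter STRING mode
pos=0: emit STR "a" (now at pos=3)
pos=4: emit ID 'z' (now at pos=5)
pos=6: enter STRING mode
pos=6: emit STR "yes" (now at pos=11)
pos=11: emit ID 'n' (now at pos=12)
pos=13: enter COMMENT mode (saw '/*')
exit COMMENT mode (now at pos=23)
pos=23: enter COMMENT mode (saw '/*')
exit COMMENT mode (now at pos=33)
DONE. 4 tokens: [STR, ID, STR, ID]

Answer: STR ID STR ID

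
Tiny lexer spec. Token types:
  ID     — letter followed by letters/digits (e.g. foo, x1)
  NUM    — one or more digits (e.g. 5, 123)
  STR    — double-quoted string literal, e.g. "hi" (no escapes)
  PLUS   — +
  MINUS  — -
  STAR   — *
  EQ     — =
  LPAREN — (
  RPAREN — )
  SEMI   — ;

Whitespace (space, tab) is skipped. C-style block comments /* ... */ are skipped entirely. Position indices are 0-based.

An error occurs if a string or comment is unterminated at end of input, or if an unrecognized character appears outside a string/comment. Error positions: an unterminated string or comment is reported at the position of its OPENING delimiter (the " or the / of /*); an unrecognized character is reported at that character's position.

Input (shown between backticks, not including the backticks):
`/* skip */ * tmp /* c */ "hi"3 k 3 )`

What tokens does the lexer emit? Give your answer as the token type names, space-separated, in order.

pos=0: enter COMMENT mode (saw '/*')
exit COMMENT mode (now at pos=10)
pos=11: emit STAR '*'
pos=13: emit ID 'tmp' (now at pos=16)
pos=17: enter COMMENT mode (saw '/*')
exit COMMENT mode (now at pos=24)
pos=25: enter STRING mode
pos=25: emit STR "hi" (now at pos=29)
pos=29: emit NUM '3' (now at pos=30)
pos=31: emit ID 'k' (now at pos=32)
pos=33: emit NUM '3' (now at pos=34)
pos=35: emit RPAREN ')'
DONE. 7 tokens: [STAR, ID, STR, NUM, ID, NUM, RPAREN]

Answer: STAR ID STR NUM ID NUM RPAREN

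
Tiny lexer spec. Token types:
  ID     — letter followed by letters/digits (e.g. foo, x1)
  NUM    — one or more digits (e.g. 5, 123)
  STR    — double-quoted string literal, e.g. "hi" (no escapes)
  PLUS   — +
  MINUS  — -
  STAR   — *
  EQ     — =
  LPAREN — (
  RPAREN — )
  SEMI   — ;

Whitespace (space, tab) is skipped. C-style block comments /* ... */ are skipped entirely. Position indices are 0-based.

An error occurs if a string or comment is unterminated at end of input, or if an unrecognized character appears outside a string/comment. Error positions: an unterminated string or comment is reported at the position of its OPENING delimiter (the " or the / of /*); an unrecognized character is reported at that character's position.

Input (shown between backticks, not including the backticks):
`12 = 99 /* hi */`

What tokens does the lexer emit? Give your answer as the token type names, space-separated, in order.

Answer: NUM EQ NUM

Derivation:
pos=0: emit NUM '12' (now at pos=2)
pos=3: emit EQ '='
pos=5: emit NUM '99' (now at pos=7)
pos=8: enter COMMENT mode (saw '/*')
exit COMMENT mode (now at pos=16)
DONE. 3 tokens: [NUM, EQ, NUM]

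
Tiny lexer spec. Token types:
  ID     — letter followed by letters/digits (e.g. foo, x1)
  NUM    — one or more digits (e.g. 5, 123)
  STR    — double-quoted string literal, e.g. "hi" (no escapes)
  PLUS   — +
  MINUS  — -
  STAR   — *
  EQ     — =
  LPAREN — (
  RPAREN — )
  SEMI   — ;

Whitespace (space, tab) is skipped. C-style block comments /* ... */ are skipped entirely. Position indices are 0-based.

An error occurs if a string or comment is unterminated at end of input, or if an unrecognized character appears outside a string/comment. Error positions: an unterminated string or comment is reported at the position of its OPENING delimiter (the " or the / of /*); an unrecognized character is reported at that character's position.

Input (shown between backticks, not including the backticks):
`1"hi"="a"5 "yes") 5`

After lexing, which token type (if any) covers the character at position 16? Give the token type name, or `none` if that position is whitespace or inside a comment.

pos=0: emit NUM '1' (now at pos=1)
pos=1: enter STRING mode
pos=1: emit STR "hi" (now at pos=5)
pos=5: emit EQ '='
pos=6: enter STRING mode
pos=6: emit STR "a" (now at pos=9)
pos=9: emit NUM '5' (now at pos=10)
pos=11: enter STRING mode
pos=11: emit STR "yes" (now at pos=16)
pos=16: emit RPAREN ')'
pos=18: emit NUM '5' (now at pos=19)
DONE. 8 tokens: [NUM, STR, EQ, STR, NUM, STR, RPAREN, NUM]
Position 16: char is ')' -> RPAREN

Answer: RPAREN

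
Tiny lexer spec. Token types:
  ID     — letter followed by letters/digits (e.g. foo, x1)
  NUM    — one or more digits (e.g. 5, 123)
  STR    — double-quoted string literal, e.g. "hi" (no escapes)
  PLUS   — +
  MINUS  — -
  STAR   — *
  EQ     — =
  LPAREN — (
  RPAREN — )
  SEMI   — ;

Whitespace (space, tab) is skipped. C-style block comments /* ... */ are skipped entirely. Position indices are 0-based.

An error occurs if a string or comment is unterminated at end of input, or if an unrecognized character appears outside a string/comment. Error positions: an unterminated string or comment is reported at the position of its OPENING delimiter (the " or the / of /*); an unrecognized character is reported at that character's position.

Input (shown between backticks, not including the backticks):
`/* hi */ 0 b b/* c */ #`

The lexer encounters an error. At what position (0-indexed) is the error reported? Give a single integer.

pos=0: enter COMMENT mode (saw '/*')
exit COMMENT mode (now at pos=8)
pos=9: emit NUM '0' (now at pos=10)
pos=11: emit ID 'b' (now at pos=12)
pos=13: emit ID 'b' (now at pos=14)
pos=14: enter COMMENT mode (saw '/*')
exit COMMENT mode (now at pos=21)
pos=22: ERROR — unrecognized char '#'

Answer: 22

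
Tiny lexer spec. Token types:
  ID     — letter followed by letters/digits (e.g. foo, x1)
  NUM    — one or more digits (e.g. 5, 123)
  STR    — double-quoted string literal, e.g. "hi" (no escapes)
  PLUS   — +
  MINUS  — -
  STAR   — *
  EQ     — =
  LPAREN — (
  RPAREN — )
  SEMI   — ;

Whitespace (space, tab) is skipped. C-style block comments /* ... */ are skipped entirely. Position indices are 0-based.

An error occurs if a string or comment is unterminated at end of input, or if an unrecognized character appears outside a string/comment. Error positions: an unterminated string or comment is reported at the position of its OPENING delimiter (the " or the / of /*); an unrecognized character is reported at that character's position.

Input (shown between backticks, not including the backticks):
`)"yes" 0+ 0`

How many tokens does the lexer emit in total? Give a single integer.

Answer: 5

Derivation:
pos=0: emit RPAREN ')'
pos=1: enter STRING mode
pos=1: emit STR "yes" (now at pos=6)
pos=7: emit NUM '0' (now at pos=8)
pos=8: emit PLUS '+'
pos=10: emit NUM '0' (now at pos=11)
DONE. 5 tokens: [RPAREN, STR, NUM, PLUS, NUM]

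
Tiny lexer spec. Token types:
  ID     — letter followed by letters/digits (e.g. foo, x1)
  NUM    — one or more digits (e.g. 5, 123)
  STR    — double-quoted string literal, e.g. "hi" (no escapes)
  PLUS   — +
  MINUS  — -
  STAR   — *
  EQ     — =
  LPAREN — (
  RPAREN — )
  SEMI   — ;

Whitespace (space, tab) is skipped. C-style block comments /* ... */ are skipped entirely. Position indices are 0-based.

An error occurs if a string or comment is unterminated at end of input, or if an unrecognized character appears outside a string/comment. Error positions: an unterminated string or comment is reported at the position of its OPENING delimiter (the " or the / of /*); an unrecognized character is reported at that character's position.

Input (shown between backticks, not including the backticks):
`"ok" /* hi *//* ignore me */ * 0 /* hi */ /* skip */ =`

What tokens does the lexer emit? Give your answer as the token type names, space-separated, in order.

Answer: STR STAR NUM EQ

Derivation:
pos=0: enter STRING mode
pos=0: emit STR "ok" (now at pos=4)
pos=5: enter COMMENT mode (saw '/*')
exit COMMENT mode (now at pos=13)
pos=13: enter COMMENT mode (saw '/*')
exit COMMENT mode (now at pos=28)
pos=29: emit STAR '*'
pos=31: emit NUM '0' (now at pos=32)
pos=33: enter COMMENT mode (saw '/*')
exit COMMENT mode (now at pos=41)
pos=42: enter COMMENT mode (saw '/*')
exit COMMENT mode (now at pos=52)
pos=53: emit EQ '='
DONE. 4 tokens: [STR, STAR, NUM, EQ]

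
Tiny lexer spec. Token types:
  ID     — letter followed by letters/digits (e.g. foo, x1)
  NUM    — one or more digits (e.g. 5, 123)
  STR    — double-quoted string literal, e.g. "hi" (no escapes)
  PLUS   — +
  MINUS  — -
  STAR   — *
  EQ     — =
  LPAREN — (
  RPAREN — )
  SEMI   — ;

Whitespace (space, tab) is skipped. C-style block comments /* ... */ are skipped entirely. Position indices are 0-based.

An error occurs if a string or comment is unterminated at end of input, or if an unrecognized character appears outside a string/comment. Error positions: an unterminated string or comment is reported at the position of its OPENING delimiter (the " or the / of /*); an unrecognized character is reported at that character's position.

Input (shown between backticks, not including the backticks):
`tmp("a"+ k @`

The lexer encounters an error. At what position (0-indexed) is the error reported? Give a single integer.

Answer: 11

Derivation:
pos=0: emit ID 'tmp' (now at pos=3)
pos=3: emit LPAREN '('
pos=4: enter STRING mode
pos=4: emit STR "a" (now at pos=7)
pos=7: emit PLUS '+'
pos=9: emit ID 'k' (now at pos=10)
pos=11: ERROR — unrecognized char '@'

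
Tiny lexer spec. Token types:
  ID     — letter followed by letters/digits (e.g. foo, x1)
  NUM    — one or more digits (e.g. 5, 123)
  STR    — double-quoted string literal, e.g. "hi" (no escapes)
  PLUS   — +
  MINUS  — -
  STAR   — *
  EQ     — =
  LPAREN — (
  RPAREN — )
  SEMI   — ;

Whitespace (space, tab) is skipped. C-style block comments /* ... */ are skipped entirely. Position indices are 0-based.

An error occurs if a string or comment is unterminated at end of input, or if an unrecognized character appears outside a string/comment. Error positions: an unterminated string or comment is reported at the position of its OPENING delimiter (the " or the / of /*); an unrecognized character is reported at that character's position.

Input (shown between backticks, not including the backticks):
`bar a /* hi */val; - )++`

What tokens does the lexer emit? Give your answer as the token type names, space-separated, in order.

Answer: ID ID ID SEMI MINUS RPAREN PLUS PLUS

Derivation:
pos=0: emit ID 'bar' (now at pos=3)
pos=4: emit ID 'a' (now at pos=5)
pos=6: enter COMMENT mode (saw '/*')
exit COMMENT mode (now at pos=14)
pos=14: emit ID 'val' (now at pos=17)
pos=17: emit SEMI ';'
pos=19: emit MINUS '-'
pos=21: emit RPAREN ')'
pos=22: emit PLUS '+'
pos=23: emit PLUS '+'
DONE. 8 tokens: [ID, ID, ID, SEMI, MINUS, RPAREN, PLUS, PLUS]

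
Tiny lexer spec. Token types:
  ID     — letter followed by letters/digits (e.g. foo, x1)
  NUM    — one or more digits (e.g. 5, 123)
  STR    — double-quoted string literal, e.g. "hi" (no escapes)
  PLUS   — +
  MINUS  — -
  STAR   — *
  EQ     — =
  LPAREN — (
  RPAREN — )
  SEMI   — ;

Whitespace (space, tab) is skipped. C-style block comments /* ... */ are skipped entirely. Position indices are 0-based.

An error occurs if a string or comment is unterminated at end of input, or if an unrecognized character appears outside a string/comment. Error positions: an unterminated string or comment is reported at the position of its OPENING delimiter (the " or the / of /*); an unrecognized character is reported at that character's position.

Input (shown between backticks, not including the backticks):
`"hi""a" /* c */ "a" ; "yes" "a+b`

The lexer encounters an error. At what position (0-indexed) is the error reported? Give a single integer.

pos=0: enter STRING mode
pos=0: emit STR "hi" (now at pos=4)
pos=4: enter STRING mode
pos=4: emit STR "a" (now at pos=7)
pos=8: enter COMMENT mode (saw '/*')
exit COMMENT mode (now at pos=15)
pos=16: enter STRING mode
pos=16: emit STR "a" (now at pos=19)
pos=20: emit SEMI ';'
pos=22: enter STRING mode
pos=22: emit STR "yes" (now at pos=27)
pos=28: enter STRING mode
pos=28: ERROR — unterminated string

Answer: 28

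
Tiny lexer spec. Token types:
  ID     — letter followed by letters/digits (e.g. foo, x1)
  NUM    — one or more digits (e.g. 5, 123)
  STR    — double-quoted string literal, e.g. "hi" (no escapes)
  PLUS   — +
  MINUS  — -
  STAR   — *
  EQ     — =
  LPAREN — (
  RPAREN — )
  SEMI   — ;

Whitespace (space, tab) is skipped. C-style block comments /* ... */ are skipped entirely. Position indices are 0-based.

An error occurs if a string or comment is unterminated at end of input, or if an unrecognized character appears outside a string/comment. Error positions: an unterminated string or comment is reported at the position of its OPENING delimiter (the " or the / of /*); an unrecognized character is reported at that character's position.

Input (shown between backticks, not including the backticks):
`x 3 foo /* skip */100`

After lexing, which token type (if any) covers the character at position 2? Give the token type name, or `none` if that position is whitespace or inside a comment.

Answer: NUM

Derivation:
pos=0: emit ID 'x' (now at pos=1)
pos=2: emit NUM '3' (now at pos=3)
pos=4: emit ID 'foo' (now at pos=7)
pos=8: enter COMMENT mode (saw '/*')
exit COMMENT mode (now at pos=18)
pos=18: emit NUM '100' (now at pos=21)
DONE. 4 tokens: [ID, NUM, ID, NUM]
Position 2: char is '3' -> NUM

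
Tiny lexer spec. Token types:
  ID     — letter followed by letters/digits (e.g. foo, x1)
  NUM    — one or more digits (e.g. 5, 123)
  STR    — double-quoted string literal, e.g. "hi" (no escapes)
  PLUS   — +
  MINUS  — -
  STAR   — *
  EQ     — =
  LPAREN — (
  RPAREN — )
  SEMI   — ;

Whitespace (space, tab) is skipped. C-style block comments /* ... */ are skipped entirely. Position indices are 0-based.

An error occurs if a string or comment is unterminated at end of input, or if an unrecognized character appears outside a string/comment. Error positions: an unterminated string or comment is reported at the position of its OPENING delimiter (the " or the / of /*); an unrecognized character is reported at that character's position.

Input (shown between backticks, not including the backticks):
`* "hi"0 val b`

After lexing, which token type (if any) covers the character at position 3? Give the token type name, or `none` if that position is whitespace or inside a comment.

Answer: STR

Derivation:
pos=0: emit STAR '*'
pos=2: enter STRING mode
pos=2: emit STR "hi" (now at pos=6)
pos=6: emit NUM '0' (now at pos=7)
pos=8: emit ID 'val' (now at pos=11)
pos=12: emit ID 'b' (now at pos=13)
DONE. 5 tokens: [STAR, STR, NUM, ID, ID]
Position 3: char is 'h' -> STR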